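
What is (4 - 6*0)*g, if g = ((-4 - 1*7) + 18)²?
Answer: 196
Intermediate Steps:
g = 49 (g = ((-4 - 7) + 18)² = (-11 + 18)² = 7² = 49)
(4 - 6*0)*g = (4 - 6*0)*49 = (4 + 0)*49 = 4*49 = 196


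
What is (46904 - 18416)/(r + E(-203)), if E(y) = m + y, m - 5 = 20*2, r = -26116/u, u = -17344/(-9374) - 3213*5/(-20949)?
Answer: -1220076386484/434146255037 ≈ -2.8103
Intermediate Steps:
u = 85655461/32729321 (u = -17344*(-1/9374) - 16065*(-1/20949) = 8672/4687 + 5355/6983 = 85655461/32729321 ≈ 2.6171)
r = -854758947236/85655461 (r = -26116/85655461/32729321 = -26116*32729321/85655461 = -854758947236/85655461 ≈ -9979.0)
m = 45 (m = 5 + 20*2 = 5 + 40 = 45)
E(y) = 45 + y
(46904 - 18416)/(r + E(-203)) = (46904 - 18416)/(-854758947236/85655461 + (45 - 203)) = 28488/(-854758947236/85655461 - 158) = 28488/(-868292510074/85655461) = 28488*(-85655461/868292510074) = -1220076386484/434146255037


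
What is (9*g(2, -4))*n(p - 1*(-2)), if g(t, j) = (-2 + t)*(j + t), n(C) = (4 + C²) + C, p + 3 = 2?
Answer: 0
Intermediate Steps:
p = -1 (p = -3 + 2 = -1)
n(C) = 4 + C + C²
(9*g(2, -4))*n(p - 1*(-2)) = (9*(2² - 2*(-4) - 2*2 - 4*2))*(4 + (-1 - 1*(-2)) + (-1 - 1*(-2))²) = (9*(4 + 8 - 4 - 8))*(4 + (-1 + 2) + (-1 + 2)²) = (9*0)*(4 + 1 + 1²) = 0*(4 + 1 + 1) = 0*6 = 0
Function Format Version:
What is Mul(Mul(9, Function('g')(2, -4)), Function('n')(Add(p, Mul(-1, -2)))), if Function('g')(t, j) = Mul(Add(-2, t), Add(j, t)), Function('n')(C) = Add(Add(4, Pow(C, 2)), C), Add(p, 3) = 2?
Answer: 0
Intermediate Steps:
p = -1 (p = Add(-3, 2) = -1)
Function('n')(C) = Add(4, C, Pow(C, 2))
Mul(Mul(9, Function('g')(2, -4)), Function('n')(Add(p, Mul(-1, -2)))) = Mul(Mul(9, Add(Pow(2, 2), Mul(-2, -4), Mul(-2, 2), Mul(-4, 2))), Add(4, Add(-1, Mul(-1, -2)), Pow(Add(-1, Mul(-1, -2)), 2))) = Mul(Mul(9, Add(4, 8, -4, -8)), Add(4, Add(-1, 2), Pow(Add(-1, 2), 2))) = Mul(Mul(9, 0), Add(4, 1, Pow(1, 2))) = Mul(0, Add(4, 1, 1)) = Mul(0, 6) = 0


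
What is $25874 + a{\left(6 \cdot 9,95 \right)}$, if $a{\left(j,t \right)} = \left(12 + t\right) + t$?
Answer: $26076$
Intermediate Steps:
$a{\left(j,t \right)} = 12 + 2 t$
$25874 + a{\left(6 \cdot 9,95 \right)} = 25874 + \left(12 + 2 \cdot 95\right) = 25874 + \left(12 + 190\right) = 25874 + 202 = 26076$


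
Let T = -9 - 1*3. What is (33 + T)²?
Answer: 441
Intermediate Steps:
T = -12 (T = -9 - 3 = -12)
(33 + T)² = (33 - 12)² = 21² = 441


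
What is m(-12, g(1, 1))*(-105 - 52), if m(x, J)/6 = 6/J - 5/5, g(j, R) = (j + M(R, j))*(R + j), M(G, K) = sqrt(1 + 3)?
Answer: 0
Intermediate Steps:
M(G, K) = 2 (M(G, K) = sqrt(4) = 2)
g(j, R) = (2 + j)*(R + j) (g(j, R) = (j + 2)*(R + j) = (2 + j)*(R + j))
m(x, J) = -6 + 36/J (m(x, J) = 6*(6/J - 5/5) = 6*(6/J - 5*1/5) = 6*(6/J - 1) = 6*(-1 + 6/J) = -6 + 36/J)
m(-12, g(1, 1))*(-105 - 52) = (-6 + 36/(1**2 + 2*1 + 2*1 + 1*1))*(-105 - 52) = (-6 + 36/(1 + 2 + 2 + 1))*(-157) = (-6 + 36/6)*(-157) = (-6 + 36*(1/6))*(-157) = (-6 + 6)*(-157) = 0*(-157) = 0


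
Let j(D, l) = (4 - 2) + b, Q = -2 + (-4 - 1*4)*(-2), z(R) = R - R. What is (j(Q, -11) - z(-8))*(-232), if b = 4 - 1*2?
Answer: -928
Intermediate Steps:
b = 2 (b = 4 - 2 = 2)
z(R) = 0
Q = 14 (Q = -2 + (-4 - 4)*(-2) = -2 - 8*(-2) = -2 + 16 = 14)
j(D, l) = 4 (j(D, l) = (4 - 2) + 2 = 2 + 2 = 4)
(j(Q, -11) - z(-8))*(-232) = (4 - 1*0)*(-232) = (4 + 0)*(-232) = 4*(-232) = -928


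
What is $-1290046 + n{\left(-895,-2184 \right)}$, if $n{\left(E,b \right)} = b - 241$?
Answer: $-1292471$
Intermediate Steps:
$n{\left(E,b \right)} = -241 + b$
$-1290046 + n{\left(-895,-2184 \right)} = -1290046 - 2425 = -1292471$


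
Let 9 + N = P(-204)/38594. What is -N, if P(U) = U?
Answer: 173775/19297 ≈ 9.0053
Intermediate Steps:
N = -173775/19297 (N = -9 - 204/38594 = -9 - 204*1/38594 = -9 - 102/19297 = -173775/19297 ≈ -9.0053)
-N = -1*(-173775/19297) = 173775/19297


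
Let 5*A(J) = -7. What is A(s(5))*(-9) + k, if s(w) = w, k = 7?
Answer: 98/5 ≈ 19.600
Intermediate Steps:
A(J) = -7/5 (A(J) = (⅕)*(-7) = -7/5)
A(s(5))*(-9) + k = -7/5*(-9) + 7 = 63/5 + 7 = 98/5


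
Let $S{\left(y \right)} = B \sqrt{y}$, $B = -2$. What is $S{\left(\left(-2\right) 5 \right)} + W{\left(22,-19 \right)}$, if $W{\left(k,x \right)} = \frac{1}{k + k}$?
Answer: $\frac{1}{44} - 2 i \sqrt{10} \approx 0.022727 - 6.3246 i$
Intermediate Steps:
$W{\left(k,x \right)} = \frac{1}{2 k}$
$S{\left(y \right)} = - 2 \sqrt{y}$
$S{\left(\left(-2\right) 5 \right)} + W{\left(22,-19 \right)} = - 2 \sqrt{\left(-2\right) 5} + \frac{1}{2 \cdot 22} = - 2 \sqrt{-10} + \frac{1}{2} \cdot \frac{1}{22} = - 2 i \sqrt{10} + \frac{1}{44} = \frac{1}{44} - 2 i \sqrt{10}$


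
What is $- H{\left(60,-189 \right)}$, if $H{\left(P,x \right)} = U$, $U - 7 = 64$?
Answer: $-71$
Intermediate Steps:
$U = 71$ ($U = 7 + 64 = 71$)
$H{\left(P,x \right)} = 71$
$- H{\left(60,-189 \right)} = \left(-1\right) 71 = -71$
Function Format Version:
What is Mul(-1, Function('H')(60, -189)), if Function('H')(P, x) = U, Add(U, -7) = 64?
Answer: -71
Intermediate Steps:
U = 71 (U = Add(7, 64) = 71)
Function('H')(P, x) = 71
Mul(-1, Function('H')(60, -189)) = Mul(-1, 71) = -71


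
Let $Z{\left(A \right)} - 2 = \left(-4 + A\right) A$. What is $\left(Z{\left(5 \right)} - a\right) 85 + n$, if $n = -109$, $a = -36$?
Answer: $3546$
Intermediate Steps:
$Z{\left(A \right)} = 2 + A \left(-4 + A\right)$ ($Z{\left(A \right)} = 2 + \left(-4 + A\right) A = 2 + A \left(-4 + A\right)$)
$\left(Z{\left(5 \right)} - a\right) 85 + n = \left(\left(2 + 5^{2} - 20\right) - -36\right) 85 - 109 = \left(\left(2 + 25 - 20\right) + 36\right) 85 - 109 = \left(7 + 36\right) 85 - 109 = 43 \cdot 85 - 109 = 3655 - 109 = 3546$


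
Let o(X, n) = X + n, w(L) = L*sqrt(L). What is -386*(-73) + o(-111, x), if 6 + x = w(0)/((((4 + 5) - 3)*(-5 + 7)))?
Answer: 28061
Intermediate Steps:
w(L) = L**(3/2)
x = -6 (x = -6 + 0**(3/2)/((((4 + 5) - 3)*(-5 + 7))) = -6 + 0/(((9 - 3)*2)) = -6 + 0/((6*2)) = -6 + 0/12 = -6 + 0*(1/12) = -6 + 0 = -6)
-386*(-73) + o(-111, x) = -386*(-73) + (-111 - 6) = 28178 - 117 = 28061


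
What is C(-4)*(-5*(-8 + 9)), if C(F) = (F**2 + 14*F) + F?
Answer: 220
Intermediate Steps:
C(F) = F**2 + 15*F
C(-4)*(-5*(-8 + 9)) = (-4*(15 - 4))*(-5*(-8 + 9)) = (-4*11)*(-5*1) = -44*(-5) = 220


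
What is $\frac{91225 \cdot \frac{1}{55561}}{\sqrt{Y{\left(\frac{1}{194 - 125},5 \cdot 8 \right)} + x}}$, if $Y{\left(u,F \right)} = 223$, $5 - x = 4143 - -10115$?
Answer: $- \frac{18245 i \sqrt{14030}}{155904166} \approx - 0.013862 i$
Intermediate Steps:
$x = -14253$ ($x = 5 - \left(4143 - -10115\right) = 5 - \left(4143 + 10115\right) = 5 - 14258 = -14253$)
$\frac{91225 \cdot \frac{1}{55561}}{\sqrt{Y{\left(\frac{1}{194 - 125},5 \cdot 8 \right)} + x}} = \frac{91225 \cdot \frac{1}{55561}}{\sqrt{223 - 14253}} = \frac{91225 \cdot \frac{1}{55561}}{\sqrt{-14030}} = \frac{91225}{55561 i \sqrt{14030}} = \frac{91225 \left(- \frac{i \sqrt{14030}}{14030}\right)}{55561} = - \frac{18245 i \sqrt{14030}}{155904166}$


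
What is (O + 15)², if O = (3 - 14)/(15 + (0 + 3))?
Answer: 67081/324 ≈ 207.04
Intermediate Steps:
O = -11/18 (O = -11/(15 + 3) = -11/18 ≈ -0.61111)
(O + 15)² = (-11/18 + 15)² = (259/18)² = 67081/324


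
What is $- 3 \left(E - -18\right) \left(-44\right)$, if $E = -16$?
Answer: $264$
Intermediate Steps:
$- 3 \left(E - -18\right) \left(-44\right) = - 3 \left(-16 - -18\right) \left(-44\right) = - 3 \left(-16 + 18\right) \left(-44\right) = \left(-3\right) 2 \left(-44\right) = \left(-6\right) \left(-44\right) = 264$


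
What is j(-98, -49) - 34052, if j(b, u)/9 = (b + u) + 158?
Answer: -33953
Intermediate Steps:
j(b, u) = 1422 + 9*b + 9*u (j(b, u) = 9*((b + u) + 158) = 9*(158 + b + u) = 1422 + 9*b + 9*u)
j(-98, -49) - 34052 = (1422 + 9*(-98) + 9*(-49)) - 34052 = (1422 - 882 - 441) - 34052 = 99 - 34052 = -33953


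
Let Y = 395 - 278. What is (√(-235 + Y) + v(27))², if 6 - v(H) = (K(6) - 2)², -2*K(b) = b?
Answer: (19 - I*√118)² ≈ 243.0 - 412.79*I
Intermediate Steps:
Y = 117
K(b) = -b/2
v(H) = -19 (v(H) = 6 - (-½*6 - 2)² = 6 - (-3 - 2)² = 6 - 1*(-5)² = 6 - 1*25 = 6 - 25 = -19)
(√(-235 + Y) + v(27))² = (√(-235 + 117) - 19)² = (√(-118) - 19)² = (I*√118 - 19)² = (-19 + I*√118)²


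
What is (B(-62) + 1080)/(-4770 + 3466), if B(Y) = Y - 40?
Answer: -¾ ≈ -0.75000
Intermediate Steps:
B(Y) = -40 + Y
(B(-62) + 1080)/(-4770 + 3466) = ((-40 - 62) + 1080)/(-4770 + 3466) = (-102 + 1080)/(-1304) = 978*(-1/1304) = -¾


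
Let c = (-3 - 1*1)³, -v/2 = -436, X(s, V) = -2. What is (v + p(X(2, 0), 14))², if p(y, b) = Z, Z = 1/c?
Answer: 3114421249/4096 ≈ 7.6036e+5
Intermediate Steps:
v = 872 (v = -2*(-436) = 872)
c = -64 (c = (-3 - 1)³ = (-4)³ = -64)
Z = -1/64 (Z = 1/(-64) = -1/64 ≈ -0.015625)
p(y, b) = -1/64
(v + p(X(2, 0), 14))² = (872 - 1/64)² = (55807/64)² = 3114421249/4096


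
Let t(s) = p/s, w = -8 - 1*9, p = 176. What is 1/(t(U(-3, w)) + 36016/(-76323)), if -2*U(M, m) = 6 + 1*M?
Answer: -76323/8991248 ≈ -0.0084886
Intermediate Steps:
w = -17 (w = -8 - 9 = -17)
U(M, m) = -3 - M/2 (U(M, m) = -(6 + 1*M)/2 = -(6 + M)/2 = -3 - M/2)
t(s) = 176/s
1/(t(U(-3, w)) + 36016/(-76323)) = 1/(176/(-3 - 1/2*(-3)) + 36016/(-76323)) = 1/(176/(-3 + 3/2) + 36016*(-1/76323)) = 1/(176/(-3/2) - 36016/76323) = 1/(176*(-2/3) - 36016/76323) = 1/(-352/3 - 36016/76323) = 1/(-8991248/76323) = -76323/8991248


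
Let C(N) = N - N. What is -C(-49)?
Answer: 0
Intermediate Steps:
C(N) = 0
-C(-49) = -1*0 = 0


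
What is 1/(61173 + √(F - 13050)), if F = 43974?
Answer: 6797/415789445 - 2*√859/1247368335 ≈ 1.6300e-5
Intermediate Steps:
1/(61173 + √(F - 13050)) = 1/(61173 + √(43974 - 13050)) = 1/(61173 + √30924) = 1/(61173 + 6*√859)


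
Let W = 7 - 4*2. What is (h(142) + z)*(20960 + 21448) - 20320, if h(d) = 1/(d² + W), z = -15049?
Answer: -4289465260816/6721 ≈ -6.3822e+8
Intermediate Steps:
W = -1 (W = 7 - 8 = -1)
h(d) = 1/(-1 + d²) (h(d) = 1/(d² - 1) = 1/(-1 + d²))
(h(142) + z)*(20960 + 21448) - 20320 = (1/(-1 + 142²) - 15049)*(20960 + 21448) - 20320 = (1/(-1 + 20164) - 15049)*42408 - 20320 = (1/20163 - 15049)*42408 - 20320 = -303432986/20163*42408 - 20320 = -4289328690096/6721 - 20320 = -4289465260816/6721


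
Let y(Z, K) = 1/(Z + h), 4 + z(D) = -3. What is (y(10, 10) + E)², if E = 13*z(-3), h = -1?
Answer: 669124/81 ≈ 8260.8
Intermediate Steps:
z(D) = -7 (z(D) = -4 - 3 = -7)
E = -91 (E = 13*(-7) = -91)
y(Z, K) = 1/(-1 + Z) (y(Z, K) = 1/(Z - 1) = 1/(-1 + Z))
(y(10, 10) + E)² = (1/(-1 + 10) - 91)² = (1/9 - 91)² = (⅑ - 91)² = (-818/9)² = 669124/81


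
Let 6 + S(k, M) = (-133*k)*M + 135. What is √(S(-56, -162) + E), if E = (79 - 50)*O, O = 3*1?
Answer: 6*I*√33510 ≈ 1098.3*I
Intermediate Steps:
O = 3
S(k, M) = 129 - 133*M*k (S(k, M) = -6 + ((-133*k)*M + 135) = -6 + (-133*M*k + 135) = -6 + (135 - 133*M*k) = 129 - 133*M*k)
E = 87 (E = (79 - 50)*3 = 29*3 = 87)
√(S(-56, -162) + E) = √((129 - 133*(-162)*(-56)) + 87) = √((129 - 1206576) + 87) = √(-1206447 + 87) = √(-1206360) = 6*I*√33510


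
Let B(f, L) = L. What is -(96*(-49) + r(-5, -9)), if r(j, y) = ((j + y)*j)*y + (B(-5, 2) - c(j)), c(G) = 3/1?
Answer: 5335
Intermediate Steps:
c(G) = 3 (c(G) = 3*1 = 3)
r(j, y) = -1 + j*y*(j + y) (r(j, y) = ((j + y)*j)*y + (2 - 1*3) = (j*(j + y))*y + (2 - 3) = j*y*(j + y) - 1 = -1 + j*y*(j + y))
-(96*(-49) + r(-5, -9)) = -(96*(-49) + (-1 - 5*(-9)² - 9*(-5)²)) = -(-4704 + (-1 - 5*81 - 9*25)) = -(-4704 + (-1 - 405 - 225)) = -(-4704 - 631) = -1*(-5335) = 5335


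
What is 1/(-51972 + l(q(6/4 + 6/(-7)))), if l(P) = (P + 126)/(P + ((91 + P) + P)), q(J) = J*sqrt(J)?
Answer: -393530211133/20452007125528773 + 12054*sqrt(14)/6817335708509591 ≈ -1.9242e-5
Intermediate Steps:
q(J) = J**(3/2)
l(P) = (126 + P)/(91 + 3*P) (l(P) = (126 + P)/(P + (91 + 2*P)) = (126 + P)/(91 + 3*P))
1/(-51972 + l(q(6/4 + 6/(-7)))) = 1/(-51972 + (126 + (6/4 + 6/(-7))**(3/2))/(91 + 3*(6/4 + 6/(-7))**(3/2))) = 1/(-51972 + (126 + (6*(1/4) + 6*(-1/7))**(3/2))/(91 + 3*(6*(1/4) + 6*(-1/7))**(3/2))) = 1/(-51972 + (126 + (3/2 - 6/7)**(3/2))/(91 + 3*(3/2 - 6/7)**(3/2))) = 1/(-51972 + (126 + (9/14)**(3/2))/(91 + 3*(9/14)**(3/2))) = 1/(-51972 + (126 + 27*sqrt(14)/196)/(91 + 3*(27*sqrt(14)/196))) = 1/(-51972 + (126 + 27*sqrt(14)/196)/(91 + 81*sqrt(14)/196))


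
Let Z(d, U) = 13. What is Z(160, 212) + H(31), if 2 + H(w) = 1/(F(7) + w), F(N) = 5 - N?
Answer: 320/29 ≈ 11.034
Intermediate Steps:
H(w) = -2 + 1/(-2 + w) (H(w) = -2 + 1/((5 - 1*7) + w) = -2 + 1/((5 - 7) + w) = -2 + 1/(-2 + w))
Z(160, 212) + H(31) = 13 + (5 - 2*31)/(-2 + 31) = 13 + (5 - 62)/29 = 13 + (1/29)*(-57) = 13 - 57/29 = 320/29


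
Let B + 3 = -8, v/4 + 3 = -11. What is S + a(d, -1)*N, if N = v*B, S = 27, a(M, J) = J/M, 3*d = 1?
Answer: -1821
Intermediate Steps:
d = ⅓ (d = (⅓)*1 = ⅓ ≈ 0.33333)
v = -56 (v = -12 + 4*(-11) = -12 - 44 = -56)
B = -11 (B = -3 - 8 = -11)
N = 616 (N = -56*(-11) = 616)
S + a(d, -1)*N = 27 - 1/⅓*616 = 27 - 1*3*616 = 27 - 3*616 = 27 - 1848 = -1821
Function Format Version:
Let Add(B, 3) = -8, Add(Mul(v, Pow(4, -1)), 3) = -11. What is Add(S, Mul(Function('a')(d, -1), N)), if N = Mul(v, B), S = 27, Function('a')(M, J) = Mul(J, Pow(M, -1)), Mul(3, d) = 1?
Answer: -1821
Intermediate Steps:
d = Rational(1, 3) (d = Mul(Rational(1, 3), 1) = Rational(1, 3) ≈ 0.33333)
v = -56 (v = Add(-12, Mul(4, -11)) = Add(-12, -44) = -56)
B = -11 (B = Add(-3, -8) = -11)
N = 616 (N = Mul(-56, -11) = 616)
Add(S, Mul(Function('a')(d, -1), N)) = Add(27, Mul(Mul(-1, Pow(Rational(1, 3), -1)), 616)) = Add(27, Mul(Mul(-1, 3), 616)) = Add(27, Mul(-3, 616)) = Add(27, -1848) = -1821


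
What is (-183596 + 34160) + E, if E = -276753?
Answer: -426189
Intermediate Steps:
(-183596 + 34160) + E = (-183596 + 34160) - 276753 = -149436 - 276753 = -426189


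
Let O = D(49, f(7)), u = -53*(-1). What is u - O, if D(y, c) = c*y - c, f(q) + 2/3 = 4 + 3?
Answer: -251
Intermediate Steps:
f(q) = 19/3 (f(q) = -⅔ + (4 + 3) = -⅔ + 7 = 19/3)
D(y, c) = -c + c*y
u = 53
O = 304 (O = 19*(-1 + 49)/3 = (19/3)*48 = 304)
u - O = 53 - 1*304 = 53 - 304 = -251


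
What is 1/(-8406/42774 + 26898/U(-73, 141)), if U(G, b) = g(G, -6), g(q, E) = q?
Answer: -520417/191858115 ≈ -0.0027125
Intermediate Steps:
U(G, b) = G
1/(-8406/42774 + 26898/U(-73, 141)) = 1/(-8406/42774 + 26898/(-73)) = 1/(-8406*1/42774 + 26898*(-1/73)) = 1/(-1401/7129 - 26898/73) = 1/(-191858115/520417) = -520417/191858115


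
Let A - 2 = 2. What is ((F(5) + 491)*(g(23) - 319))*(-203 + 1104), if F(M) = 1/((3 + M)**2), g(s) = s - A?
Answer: -2123544375/16 ≈ -1.3272e+8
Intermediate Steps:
A = 4 (A = 2 + 2 = 4)
g(s) = -4 + s (g(s) = s - 1*4 = s - 4 = -4 + s)
F(M) = (3 + M)**(-2)
((F(5) + 491)*(g(23) - 319))*(-203 + 1104) = (((3 + 5)**(-2) + 491)*((-4 + 23) - 319))*(-203 + 1104) = ((8**(-2) + 491)*(19 - 319))*901 = ((1/64 + 491)*(-300))*901 = ((31425/64)*(-300))*901 = -2356875/16*901 = -2123544375/16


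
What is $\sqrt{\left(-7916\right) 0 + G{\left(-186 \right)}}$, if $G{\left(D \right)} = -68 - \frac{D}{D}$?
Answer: $i \sqrt{69} \approx 8.3066 i$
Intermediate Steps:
$G{\left(D \right)} = -69$ ($G{\left(D \right)} = -68 - 1 = -69$)
$\sqrt{\left(-7916\right) 0 + G{\left(-186 \right)}} = \sqrt{\left(-7916\right) 0 - 69} = \sqrt{0 - 69} = \sqrt{-69} = i \sqrt{69}$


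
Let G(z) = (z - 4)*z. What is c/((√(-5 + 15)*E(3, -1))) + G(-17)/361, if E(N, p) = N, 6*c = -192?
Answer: 357/361 - 16*√10/15 ≈ -2.3842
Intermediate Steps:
G(z) = z*(-4 + z) (G(z) = (-4 + z)*z = z*(-4 + z))
c = -32 (c = (⅙)*(-192) = -32)
c/((√(-5 + 15)*E(3, -1))) + G(-17)/361 = -32*1/(3*√(-5 + 15)) - 17*(-4 - 17)/361 = -32*√10/30 - 17*(-21)*(1/361) = -32*√10/30 + 357*(1/361) = -16*√10/15 + 357/361 = 357/361 - 16*√10/15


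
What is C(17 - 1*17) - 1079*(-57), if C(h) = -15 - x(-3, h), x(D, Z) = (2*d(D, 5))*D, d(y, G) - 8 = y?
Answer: 61518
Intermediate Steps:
d(y, G) = 8 + y
x(D, Z) = D*(16 + 2*D) (x(D, Z) = (2*(8 + D))*D = (16 + 2*D)*D = D*(16 + 2*D))
C(h) = 15 (C(h) = -15 - 2*(-3)*(8 - 3) = -15 - 2*(-3)*5 = -15 - 1*(-30) = -15 + 30 = 15)
C(17 - 1*17) - 1079*(-57) = 15 - 1079*(-57) = 15 + 61503 = 61518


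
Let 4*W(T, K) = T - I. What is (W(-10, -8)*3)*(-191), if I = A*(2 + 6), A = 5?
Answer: 14325/2 ≈ 7162.5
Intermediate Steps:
I = 40 (I = 5*(2 + 6) = 5*8 = 40)
W(T, K) = -10 + T/4 (W(T, K) = (T - 1*40)/4 = (T - 40)/4 = (-40 + T)/4 = -10 + T/4)
(W(-10, -8)*3)*(-191) = ((-10 + (¼)*(-10))*3)*(-191) = ((-10 - 5/2)*3)*(-191) = -25/2*3*(-191) = -75/2*(-191) = 14325/2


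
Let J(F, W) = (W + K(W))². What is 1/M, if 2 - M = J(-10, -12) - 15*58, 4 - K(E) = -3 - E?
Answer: 1/583 ≈ 0.0017153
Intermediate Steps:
K(E) = 7 + E (K(E) = 4 - (-3 - E) = 4 + (3 + E) = 7 + E)
J(F, W) = (7 + 2*W)² (J(F, W) = (W + (7 + W))² = (7 + 2*W)²)
M = 583 (M = 2 - ((7 + 2*(-12))² - 15*58) = 2 - ((7 - 24)² - 870) = 2 - ((-17)² - 870) = 2 - (289 - 870) = 2 - 1*(-581) = 2 + 581 = 583)
1/M = 1/583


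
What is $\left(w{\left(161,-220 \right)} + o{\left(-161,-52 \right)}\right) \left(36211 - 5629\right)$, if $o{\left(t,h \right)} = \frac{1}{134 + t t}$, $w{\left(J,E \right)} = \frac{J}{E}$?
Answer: $- \frac{1425336973}{63690} \approx -22379.0$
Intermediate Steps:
$o{\left(t,h \right)} = \frac{1}{134 + t^{2}}$
$\left(w{\left(161,-220 \right)} + o{\left(-161,-52 \right)}\right) \left(36211 - 5629\right) = \left(\frac{161}{-220} + \frac{1}{134 + \left(-161\right)^{2}}\right) \left(36211 - 5629\right) = \left(161 \left(- \frac{1}{220}\right) + \frac{1}{134 + 25921}\right) 30582 = \left(- \frac{161}{220} + \frac{1}{26055}\right) 30582 = \left(- \frac{838927}{1146420}\right) 30582 = - \frac{1425336973}{63690}$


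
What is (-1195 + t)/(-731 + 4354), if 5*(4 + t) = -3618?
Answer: -9613/18115 ≈ -0.53067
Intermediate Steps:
t = -3638/5 (t = -4 + (1/5)*(-3618) = -4 - 3618/5 = -3638/5 ≈ -727.60)
(-1195 + t)/(-731 + 4354) = (-1195 - 3638/5)/(-731 + 4354) = -9613/5/3623 = -9613/5*1/3623 = -9613/18115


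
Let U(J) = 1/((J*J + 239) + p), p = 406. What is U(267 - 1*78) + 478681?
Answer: 17407713247/36366 ≈ 4.7868e+5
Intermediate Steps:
U(J) = 1/(645 + J²) (U(J) = 1/((J*J + 239) + 406) = 1/((J² + 239) + 406) = 1/((239 + J²) + 406) = 1/(645 + J²))
U(267 - 1*78) + 478681 = 1/(645 + (267 - 1*78)²) + 478681 = 1/(645 + (267 - 78)²) + 478681 = 1/(645 + 189²) + 478681 = 1/(645 + 35721) + 478681 = 1/36366 + 478681 = 17407713247/36366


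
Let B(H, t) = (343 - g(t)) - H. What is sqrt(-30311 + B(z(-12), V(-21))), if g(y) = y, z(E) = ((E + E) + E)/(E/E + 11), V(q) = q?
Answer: 2*I*sqrt(7486) ≈ 173.04*I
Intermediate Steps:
z(E) = E/4 (z(E) = (2*E + E)/(1 + 11) = (3*E)/12 = (3*E)*(1/12) = E/4)
B(H, t) = 343 - H - t (B(H, t) = (343 - t) - H = 343 - H - t)
sqrt(-30311 + B(z(-12), V(-21))) = sqrt(-30311 + (343 - (-12)/4 - 1*(-21))) = sqrt(-30311 + (343 - 1*(-3) + 21)) = sqrt(-30311 + (343 + 3 + 21)) = sqrt(-30311 + 367) = sqrt(-29944) = 2*I*sqrt(7486)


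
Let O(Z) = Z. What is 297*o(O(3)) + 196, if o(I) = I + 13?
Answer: 4948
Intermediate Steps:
o(I) = 13 + I
297*o(O(3)) + 196 = 297*(13 + 3) + 196 = 297*16 + 196 = 4752 + 196 = 4948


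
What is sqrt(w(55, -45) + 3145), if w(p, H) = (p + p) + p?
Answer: sqrt(3310) ≈ 57.533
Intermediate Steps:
w(p, H) = 3*p (w(p, H) = 2*p + p = 3*p)
sqrt(w(55, -45) + 3145) = sqrt(3*55 + 3145) = sqrt(165 + 3145) = sqrt(3310)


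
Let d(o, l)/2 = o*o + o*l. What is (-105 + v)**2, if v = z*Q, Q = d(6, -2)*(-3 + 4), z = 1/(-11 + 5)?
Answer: 12769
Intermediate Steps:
d(o, l) = 2*o**2 + 2*l*o (d(o, l) = 2*(o*o + o*l) = 2*(o**2 + l*o) = 2*o**2 + 2*l*o)
z = -1/6 (z = 1/(-6) = -1/6 ≈ -0.16667)
Q = 48 (Q = (2*6*(-2 + 6))*(-3 + 4) = (2*6*4)*1 = 48*1 = 48)
v = -8 (v = -1/6*48 = -8)
(-105 + v)**2 = (-105 - 8)**2 = (-113)**2 = 12769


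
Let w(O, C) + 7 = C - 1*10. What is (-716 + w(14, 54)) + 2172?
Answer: 1493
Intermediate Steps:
w(O, C) = -17 + C (w(O, C) = -7 + (C - 1*10) = -7 + (C - 10) = -7 + (-10 + C) = -17 + C)
(-716 + w(14, 54)) + 2172 = (-716 + (-17 + 54)) + 2172 = (-716 + 37) + 2172 = -679 + 2172 = 1493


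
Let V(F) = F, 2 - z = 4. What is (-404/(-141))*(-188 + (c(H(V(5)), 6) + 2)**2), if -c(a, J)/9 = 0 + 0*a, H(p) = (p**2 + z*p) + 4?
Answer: -74336/141 ≈ -527.21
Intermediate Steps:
z = -2 (z = 2 - 1*4 = 2 - 4 = -2)
H(p) = 4 + p**2 - 2*p (H(p) = (p**2 - 2*p) + 4 = 4 + p**2 - 2*p)
c(a, J) = 0 (c(a, J) = -9*(0 + 0*a) = -9*(0 + 0) = -9*0 = 0)
(-404/(-141))*(-188 + (c(H(V(5)), 6) + 2)**2) = (-404/(-141))*(-188 + (0 + 2)**2) = (-404*(-1/141))*(-188 + 2**2) = 404*(-188 + 4)/141 = (404/141)*(-184) = -74336/141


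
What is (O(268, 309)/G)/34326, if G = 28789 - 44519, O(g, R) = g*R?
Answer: -6901/44995665 ≈ -0.00015337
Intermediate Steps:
O(g, R) = R*g
G = -15730
(O(268, 309)/G)/34326 = ((309*268)/(-15730))/34326 = (82812*(-1/15730))*(1/34326) = -41406/7865*1/34326 = -6901/44995665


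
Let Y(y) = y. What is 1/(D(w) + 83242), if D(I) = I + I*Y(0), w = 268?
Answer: 1/83510 ≈ 1.1975e-5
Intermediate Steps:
D(I) = I (D(I) = I + I*0 = I + 0 = I)
1/(D(w) + 83242) = 1/(268 + 83242) = 1/83510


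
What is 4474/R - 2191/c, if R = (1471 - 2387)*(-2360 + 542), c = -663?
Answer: 608602045/184014324 ≈ 3.3074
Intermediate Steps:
R = 1665288 (R = -916*(-1818) = 1665288)
4474/R - 2191/c = 4474/1665288 - 2191/(-663) = 4474*(1/1665288) - 2191*(-1/663) = 2237/832644 + 2191/663 = 608602045/184014324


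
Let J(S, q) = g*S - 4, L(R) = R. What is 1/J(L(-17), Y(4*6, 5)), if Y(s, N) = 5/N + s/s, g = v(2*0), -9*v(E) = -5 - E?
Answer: -9/121 ≈ -0.074380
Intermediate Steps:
v(E) = 5/9 + E/9 (v(E) = -(-5 - E)/9 = 5/9 + E/9)
g = 5/9 (g = 5/9 + (2*0)/9 = 5/9 + (⅑)*0 = 5/9 + 0 = 5/9 ≈ 0.55556)
Y(s, N) = 1 + 5/N (Y(s, N) = 5/N + 1 = 1 + 5/N)
J(S, q) = -4 + 5*S/9 (J(S, q) = 5*S/9 - 4 = -4 + 5*S/9)
1/J(L(-17), Y(4*6, 5)) = 1/(-4 + (5/9)*(-17)) = 1/(-4 - 85/9) = 1/(-121/9) = -9/121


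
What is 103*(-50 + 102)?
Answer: 5356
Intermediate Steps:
103*(-50 + 102) = 103*52 = 5356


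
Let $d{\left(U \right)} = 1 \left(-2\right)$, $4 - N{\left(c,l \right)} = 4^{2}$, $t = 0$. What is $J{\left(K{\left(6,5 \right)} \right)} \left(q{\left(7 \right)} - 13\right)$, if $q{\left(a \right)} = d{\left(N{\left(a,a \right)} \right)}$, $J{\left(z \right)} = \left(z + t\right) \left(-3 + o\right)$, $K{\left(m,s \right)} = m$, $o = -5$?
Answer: $720$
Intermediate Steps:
$N{\left(c,l \right)} = -12$ ($N{\left(c,l \right)} = 4 - 4^{2} = 4 - 16 = -12$)
$J{\left(z \right)} = - 8 z$ ($J{\left(z \right)} = \left(z + 0\right) \left(-3 - 5\right) = z \left(-8\right) = - 8 z$)
$d{\left(U \right)} = -2$
$q{\left(a \right)} = -2$
$J{\left(K{\left(6,5 \right)} \right)} \left(q{\left(7 \right)} - 13\right) = \left(-8\right) 6 \left(-2 - 13\right) = \left(-48\right) \left(-15\right) = 720$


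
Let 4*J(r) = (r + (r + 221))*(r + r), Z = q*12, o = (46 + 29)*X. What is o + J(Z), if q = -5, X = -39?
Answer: -5955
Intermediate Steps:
o = -2925 (o = (46 + 29)*(-39) = 75*(-39) = -2925)
Z = -60 (Z = -5*12 = -60)
J(r) = r*(221 + 2*r)/2 (J(r) = ((r + (r + 221))*(r + r))/4 = ((r + (221 + r))*(2*r))/4 = ((221 + 2*r)*(2*r))/4 = (2*r*(221 + 2*r))/4 = r*(221 + 2*r)/2)
o + J(Z) = -2925 + (½)*(-60)*(221 + 2*(-60)) = -2925 + (½)*(-60)*(221 - 120) = -2925 + (½)*(-60)*101 = -2925 - 3030 = -5955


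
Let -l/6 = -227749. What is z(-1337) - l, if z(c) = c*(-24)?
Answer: -1334406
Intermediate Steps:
z(c) = -24*c
l = 1366494 (l = -6*(-227749) = 1366494)
z(-1337) - l = -24*(-1337) - 1*1366494 = 32088 - 1366494 = -1334406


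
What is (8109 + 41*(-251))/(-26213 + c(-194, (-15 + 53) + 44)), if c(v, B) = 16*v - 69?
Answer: 1091/14693 ≈ 0.074253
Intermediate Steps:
c(v, B) = -69 + 16*v
(8109 + 41*(-251))/(-26213 + c(-194, (-15 + 53) + 44)) = (8109 + 41*(-251))/(-26213 + (-69 + 16*(-194))) = (8109 - 10291)/(-26213 + (-69 - 3104)) = -2182/(-26213 - 3173) = -2182/(-29386) = -2182*(-1/29386) = 1091/14693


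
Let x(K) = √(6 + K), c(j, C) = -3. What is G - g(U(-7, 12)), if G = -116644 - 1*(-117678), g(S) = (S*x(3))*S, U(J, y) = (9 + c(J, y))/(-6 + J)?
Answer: 174638/169 ≈ 1033.4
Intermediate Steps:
U(J, y) = 6/(-6 + J) (U(J, y) = (9 - 3)/(-6 + J) = 6/(-6 + J))
g(S) = 3*S² (g(S) = (S*√(6 + 3))*S = (S*√9)*S = (S*3)*S = (3*S)*S = 3*S²)
G = 1034 (G = -116644 + 117678 = 1034)
G - g(U(-7, 12)) = 1034 - 3*(6/(-6 - 7))² = 1034 - 3*(6/(-13))² = 1034 - 3*(6*(-1/13))² = 1034 - 3*(-6/13)² = 1034 - 3*36/169 = 1034 - 1*108/169 = 1034 - 108/169 = 174638/169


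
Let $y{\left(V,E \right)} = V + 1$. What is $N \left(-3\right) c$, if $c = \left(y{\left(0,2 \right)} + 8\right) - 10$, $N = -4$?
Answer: $-12$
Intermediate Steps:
$y{\left(V,E \right)} = 1 + V$
$c = -1$ ($c = \left(\left(1 + 0\right) + 8\right) - 10 = \left(1 + 8\right) - 10 = 9 - 10 = -1$)
$N \left(-3\right) c = \left(-4\right) \left(-3\right) \left(-1\right) = 12 \left(-1\right) = -12$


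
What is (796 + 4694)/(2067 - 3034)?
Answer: -5490/967 ≈ -5.6774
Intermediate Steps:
(796 + 4694)/(2067 - 3034) = 5490/(-967) = 5490*(-1/967) = -5490/967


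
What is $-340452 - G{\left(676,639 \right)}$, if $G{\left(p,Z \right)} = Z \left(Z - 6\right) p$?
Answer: $-273773664$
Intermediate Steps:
$G{\left(p,Z \right)} = Z p \left(-6 + Z\right)$ ($G{\left(p,Z \right)} = Z \left(Z - 6\right) p = Z \left(-6 + Z\right) p = Z p \left(-6 + Z\right)$)
$-340452 - G{\left(676,639 \right)} = -340452 - 639 \cdot 676 \left(-6 + 639\right) = -340452 - 639 \cdot 676 \cdot 633 = -340452 - 273433212 = -273773664$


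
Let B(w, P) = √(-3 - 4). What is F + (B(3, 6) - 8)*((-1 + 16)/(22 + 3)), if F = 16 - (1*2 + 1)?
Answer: 41/5 + 3*I*√7/5 ≈ 8.2 + 1.5875*I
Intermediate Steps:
B(w, P) = I*√7 (B(w, P) = √(-7) = I*√7)
F = 13 (F = 16 - (2 + 1) = 16 - 1*3 = 16 - 3 = 13)
F + (B(3, 6) - 8)*((-1 + 16)/(22 + 3)) = 13 + (I*√7 - 8)*((-1 + 16)/(22 + 3)) = 13 + (-8 + I*√7)*(15/25) = 13 + (-8 + I*√7)*(15*(1/25)) = 13 + (-8 + I*√7)*(⅗) = 13 + (-24/5 + 3*I*√7/5) = 41/5 + 3*I*√7/5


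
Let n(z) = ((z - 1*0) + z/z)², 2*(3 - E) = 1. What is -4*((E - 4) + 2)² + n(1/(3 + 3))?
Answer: 13/36 ≈ 0.36111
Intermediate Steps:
E = 5/2 (E = 3 - ½*1 = 3 - ½ = 5/2 ≈ 2.5000)
n(z) = (1 + z)² (n(z) = ((z + 0) + 1)² = (z + 1)² = (1 + z)²)
-4*((E - 4) + 2)² + n(1/(3 + 3)) = -4*((5/2 - 4) + 2)² + (1 + 1/(3 + 3))² = -4*(-3/2 + 2)² + (1 + 1/6)² = -4*(½)² + (1 + ⅙)² = -4*¼ + (7/6)² = -1 + 49/36 = 13/36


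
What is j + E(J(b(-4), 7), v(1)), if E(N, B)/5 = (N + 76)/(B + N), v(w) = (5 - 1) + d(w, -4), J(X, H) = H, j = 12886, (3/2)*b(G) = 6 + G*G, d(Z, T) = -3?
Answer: 103503/8 ≈ 12938.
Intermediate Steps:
b(G) = 4 + 2*G²/3 (b(G) = 2*(6 + G*G)/3 = 2*(6 + G²)/3 = 4 + 2*G²/3)
v(w) = 1 (v(w) = (5 - 1) - 3 = 4 - 3 = 1)
E(N, B) = 5*(76 + N)/(B + N) (E(N, B) = 5*((N + 76)/(B + N)) = 5*((76 + N)/(B + N)) = 5*(76 + N)/(B + N))
j + E(J(b(-4), 7), v(1)) = 12886 + 5*(76 + 7)/(1 + 7) = 12886 + 5*83/8 = 12886 + 5*(⅛)*83 = 12886 + 415/8 = 103503/8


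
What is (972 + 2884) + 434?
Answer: 4290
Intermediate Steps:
(972 + 2884) + 434 = 3856 + 434 = 4290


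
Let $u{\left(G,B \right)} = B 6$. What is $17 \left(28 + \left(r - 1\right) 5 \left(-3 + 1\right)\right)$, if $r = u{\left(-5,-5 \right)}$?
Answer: $5746$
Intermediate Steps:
$u{\left(G,B \right)} = 6 B$
$r = -30$ ($r = 6 \left(-5\right) = -30$)
$17 \left(28 + \left(r - 1\right) 5 \left(-3 + 1\right)\right) = 17 \left(28 + \left(-30 - 1\right) 5 \left(-3 + 1\right)\right) = 17 \left(28 - 31 \cdot 5 \left(-2\right)\right) = 17 \left(28 - -310\right) = 17 \left(28 + 310\right) = 17 \cdot 338 = 5746$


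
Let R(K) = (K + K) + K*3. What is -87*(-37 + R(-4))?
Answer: 4959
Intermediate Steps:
R(K) = 5*K (R(K) = 2*K + 3*K = 5*K)
-87*(-37 + R(-4)) = -87*(-37 + 5*(-4)) = -87*(-37 - 20) = -87*(-57) = 4959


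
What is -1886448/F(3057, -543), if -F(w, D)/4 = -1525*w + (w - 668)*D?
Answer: -39301/496596 ≈ -0.079141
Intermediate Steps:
F(w, D) = 6100*w - 4*D*(-668 + w) (F(w, D) = -4*(-1525*w + (w - 668)*D) = -4*(-1525*w + (-668 + w)*D) = -4*(-1525*w + D*(-668 + w)) = 6100*w - 4*D*(-668 + w))
-1886448/F(3057, -543) = -1886448/(2672*(-543) + 6100*3057 - 4*(-543)*3057) = -1886448/(-1450896 + 18647700 + 6639804) = -1886448/23836608 = -1886448*1/23836608 = -39301/496596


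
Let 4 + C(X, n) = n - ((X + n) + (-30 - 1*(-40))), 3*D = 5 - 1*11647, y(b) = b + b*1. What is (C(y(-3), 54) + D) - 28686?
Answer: -97724/3 ≈ -32575.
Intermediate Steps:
y(b) = 2*b (y(b) = b + b = 2*b)
D = -11642/3 (D = (5 - 1*11647)/3 = (5 - 11647)/3 = (⅓)*(-11642) = -11642/3 ≈ -3880.7)
C(X, n) = -14 - X (C(X, n) = -4 + (n - ((X + n) + (-30 - 1*(-40)))) = -4 + (n - ((X + n) + (-30 + 40))) = -4 + (n - ((X + n) + 10)) = -4 + (n - (10 + X + n)) = -4 + (n + (-10 - X - n)) = -4 + (-10 - X) = -14 - X)
(C(y(-3), 54) + D) - 28686 = ((-14 - 2*(-3)) - 11642/3) - 28686 = ((-14 - 1*(-6)) - 11642/3) - 28686 = ((-14 + 6) - 11642/3) - 28686 = (-8 - 11642/3) - 28686 = -11666/3 - 28686 = -97724/3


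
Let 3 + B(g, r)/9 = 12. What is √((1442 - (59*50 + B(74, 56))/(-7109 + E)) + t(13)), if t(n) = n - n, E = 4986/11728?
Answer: √2506378547552475610/41684683 ≈ 37.979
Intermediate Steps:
B(g, r) = 81 (B(g, r) = -27 + 9*12 = -27 + 108 = 81)
E = 2493/5864 (E = 4986*(1/11728) = 2493/5864 ≈ 0.42514)
t(n) = 0
√((1442 - (59*50 + B(74, 56))/(-7109 + E)) + t(13)) = √((1442 - (59*50 + 81)/(-7109 + 2493/5864)) + 0) = √((1442 - (2950 + 81)/(-41684683/5864)) + 0) = √((1442 - 3031*(-5864)/41684683) + 0) = √((1442 - 1*(-17773784/41684683)) + 0) = √((1442 + 17773784/41684683) + 0) = √(60127086670/41684683 + 0) = √(60127086670/41684683) = √2506378547552475610/41684683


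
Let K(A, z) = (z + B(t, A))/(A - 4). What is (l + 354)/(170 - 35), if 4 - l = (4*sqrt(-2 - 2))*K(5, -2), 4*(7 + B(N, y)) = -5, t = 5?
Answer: 358/135 + 82*I/135 ≈ 2.6519 + 0.60741*I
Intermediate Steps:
B(N, y) = -33/4 (B(N, y) = -7 + (1/4)*(-5) = -7 - 5/4 = -33/4)
K(A, z) = (-33/4 + z)/(-4 + A) (K(A, z) = (z - 33/4)/(A - 4) = (-33/4 + z)/(-4 + A))
l = 4 + 82*I (l = 4 - 4*sqrt(-2 - 2)*(-33/4 - 2)/(-4 + 5) = 4 - 4*sqrt(-4)*-41/4/1 = 4 - 4*(2*I)*1*(-41/4) = 4 - 8*I*(-41)/4 = 4 - (-82)*I = 4 + 82*I ≈ 4.0 + 82.0*I)
(l + 354)/(170 - 35) = ((4 + 82*I) + 354)/(170 - 35) = (358 + 82*I)/135 = (358 + 82*I)*(1/135) = 358/135 + 82*I/135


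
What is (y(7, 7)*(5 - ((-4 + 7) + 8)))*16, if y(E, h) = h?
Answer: -672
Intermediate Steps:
(y(7, 7)*(5 - ((-4 + 7) + 8)))*16 = (7*(5 - ((-4 + 7) + 8)))*16 = (7*(5 - (3 + 8)))*16 = (7*(5 - 1*11))*16 = (7*(5 - 11))*16 = (7*(-6))*16 = -42*16 = -672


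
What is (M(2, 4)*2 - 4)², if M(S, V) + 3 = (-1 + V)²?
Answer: 64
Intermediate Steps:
M(S, V) = -3 + (-1 + V)²
(M(2, 4)*2 - 4)² = ((-3 + (-1 + 4)²)*2 - 4)² = ((-3 + 3²)*2 - 4)² = ((-3 + 9)*2 - 4)² = (6*2 - 4)² = (12 - 4)² = 8² = 64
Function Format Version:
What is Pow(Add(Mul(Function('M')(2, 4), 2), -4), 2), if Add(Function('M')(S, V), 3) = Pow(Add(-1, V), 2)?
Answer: 64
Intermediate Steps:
Function('M')(S, V) = Add(-3, Pow(Add(-1, V), 2))
Pow(Add(Mul(Function('M')(2, 4), 2), -4), 2) = Pow(Add(Mul(Add(-3, Pow(Add(-1, 4), 2)), 2), -4), 2) = Pow(Add(Mul(Add(-3, Pow(3, 2)), 2), -4), 2) = Pow(Add(Mul(Add(-3, 9), 2), -4), 2) = Pow(Add(Mul(6, 2), -4), 2) = Pow(Add(12, -4), 2) = Pow(8, 2) = 64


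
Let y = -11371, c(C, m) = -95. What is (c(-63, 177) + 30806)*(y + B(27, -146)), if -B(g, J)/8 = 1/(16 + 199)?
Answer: -75081423603/215 ≈ -3.4922e+8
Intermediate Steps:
B(g, J) = -8/215 (B(g, J) = -8/(16 + 199) = -8/215)
(c(-63, 177) + 30806)*(y + B(27, -146)) = (-95 + 30806)*(-11371 - 8/215) = 30711*(-2444773/215) = -75081423603/215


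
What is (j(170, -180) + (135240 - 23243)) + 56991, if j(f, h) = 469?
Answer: 169457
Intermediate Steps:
(j(170, -180) + (135240 - 23243)) + 56991 = (469 + (135240 - 23243)) + 56991 = (469 + 111997) + 56991 = 112466 + 56991 = 169457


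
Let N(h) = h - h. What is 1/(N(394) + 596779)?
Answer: 1/596779 ≈ 1.6757e-6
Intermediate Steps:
N(h) = 0
1/(N(394) + 596779) = 1/(0 + 596779) = 1/596779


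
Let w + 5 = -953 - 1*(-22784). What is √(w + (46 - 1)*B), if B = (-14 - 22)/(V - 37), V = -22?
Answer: √76071886/59 ≈ 147.83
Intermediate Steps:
B = 36/59 (B = (-14 - 22)/(-22 - 37) = -36/(-59) = -36*(-1/59) = 36/59 ≈ 0.61017)
w = 21826 (w = -5 + (-953 - 1*(-22784)) = -5 + (-953 + 22784) = -5 + 21831 = 21826)
√(w + (46 - 1)*B) = √(21826 + (46 - 1)*(36/59)) = √(21826 + 45*(36/59)) = √(21826 + 1620/59) = √(1289354/59) = √76071886/59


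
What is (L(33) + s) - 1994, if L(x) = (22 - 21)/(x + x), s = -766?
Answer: -182159/66 ≈ -2760.0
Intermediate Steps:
L(x) = 1/(2*x)
(L(33) + s) - 1994 = ((½)/33 - 766) - 1994 = ((½)*(1/33) - 766) - 1994 = (1/66 - 766) - 1994 = -50555/66 - 1994 = -182159/66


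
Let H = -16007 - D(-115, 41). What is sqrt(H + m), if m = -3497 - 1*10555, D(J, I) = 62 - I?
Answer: 8*I*sqrt(470) ≈ 173.44*I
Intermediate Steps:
m = -14052 (m = -3497 - 10555 = -14052)
H = -16028 (H = -16007 - (62 - 1*41) = -16007 - (62 - 41) = -16007 - 1*21 = -16007 - 21 = -16028)
sqrt(H + m) = sqrt(-16028 - 14052) = sqrt(-30080) = 8*I*sqrt(470)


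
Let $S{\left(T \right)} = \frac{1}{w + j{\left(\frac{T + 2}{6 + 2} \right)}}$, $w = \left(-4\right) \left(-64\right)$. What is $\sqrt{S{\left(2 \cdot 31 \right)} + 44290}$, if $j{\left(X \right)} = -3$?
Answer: $\frac{\sqrt{2834958863}}{253} \approx 210.45$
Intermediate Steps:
$w = 256$
$S{\left(T \right)} = \frac{1}{253}$ ($S{\left(T \right)} = \frac{1}{256 - 3} = \frac{1}{253}$)
$\sqrt{S{\left(2 \cdot 31 \right)} + 44290} = \sqrt{\frac{1}{253} + 44290} = \sqrt{\frac{11205371}{253}} = \frac{\sqrt{2834958863}}{253}$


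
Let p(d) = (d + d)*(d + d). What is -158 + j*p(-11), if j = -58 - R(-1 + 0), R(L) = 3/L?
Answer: -26778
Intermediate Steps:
p(d) = 4*d² (p(d) = (2*d)*(2*d) = 4*d²)
j = -55 (j = -58 - 3/(-1 + 0) = -58 - 3/(-1) = -58 - 3*(-1) = -58 - 1*(-3) = -58 + 3 = -55)
-158 + j*p(-11) = -158 - 220*(-11)² = -158 - 220*121 = -158 - 55*484 = -158 - 26620 = -26778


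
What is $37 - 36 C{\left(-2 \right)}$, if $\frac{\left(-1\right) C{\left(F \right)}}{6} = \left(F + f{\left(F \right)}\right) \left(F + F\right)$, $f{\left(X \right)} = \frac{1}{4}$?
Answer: $1549$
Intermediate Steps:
$f{\left(X \right)} = \frac{1}{4}$
$C{\left(F \right)} = - 12 F \left(\frac{1}{4} + F\right)$ ($C{\left(F \right)} = - 6 \left(F + \frac{1}{4}\right) \left(F + F\right) = - 6 \left(\frac{1}{4} + F\right) 2 F = - 6 \cdot 2 F \left(\frac{1}{4} + F\right) = - 12 F \left(\frac{1}{4} + F\right)$)
$37 - 36 C{\left(-2 \right)} = 37 - 36 \left(\left(-3\right) \left(-2\right) \left(1 + 4 \left(-2\right)\right)\right) = 37 - 36 \left(\left(-3\right) \left(-2\right) \left(1 - 8\right)\right) = 37 - 36 \left(\left(-3\right) \left(-2\right) \left(-7\right)\right) = 37 - -1512 = 37 + 1512 = 1549$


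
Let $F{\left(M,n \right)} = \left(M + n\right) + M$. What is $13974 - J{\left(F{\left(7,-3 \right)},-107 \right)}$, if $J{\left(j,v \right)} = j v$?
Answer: $15151$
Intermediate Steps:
$F{\left(M,n \right)} = n + 2 M$
$13974 - J{\left(F{\left(7,-3 \right)},-107 \right)} = 13974 - \left(-3 + 2 \cdot 7\right) \left(-107\right) = 13974 - \left(-3 + 14\right) \left(-107\right) = 13974 - 11 \left(-107\right) = 13974 - -1177 = 13974 + 1177 = 15151$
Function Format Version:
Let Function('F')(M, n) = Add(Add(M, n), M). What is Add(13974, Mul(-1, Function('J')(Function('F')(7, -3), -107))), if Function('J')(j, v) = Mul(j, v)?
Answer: 15151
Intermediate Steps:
Function('F')(M, n) = Add(n, Mul(2, M))
Add(13974, Mul(-1, Function('J')(Function('F')(7, -3), -107))) = Add(13974, Mul(-1, Mul(Add(-3, Mul(2, 7)), -107))) = Add(13974, Mul(-1, Mul(Add(-3, 14), -107))) = Add(13974, Mul(-1, Mul(11, -107))) = Add(13974, Mul(-1, -1177)) = Add(13974, 1177) = 15151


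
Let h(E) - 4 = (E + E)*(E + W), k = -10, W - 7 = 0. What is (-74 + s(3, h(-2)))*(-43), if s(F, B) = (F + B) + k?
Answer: 4171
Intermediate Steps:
W = 7 (W = 7 + 0 = 7)
h(E) = 4 + 2*E*(7 + E) (h(E) = 4 + (E + E)*(E + 7) = 4 + (2*E)*(7 + E) = 4 + 2*E*(7 + E))
s(F, B) = -10 + B + F (s(F, B) = (F + B) - 10 = (B + F) - 10 = -10 + B + F)
(-74 + s(3, h(-2)))*(-43) = (-74 + (-10 + (4 + 2*(-2)² + 14*(-2)) + 3))*(-43) = (-74 + (-10 + (4 + 2*4 - 28) + 3))*(-43) = (-74 + (-10 + (4 + 8 - 28) + 3))*(-43) = (-74 + (-10 - 16 + 3))*(-43) = (-74 - 23)*(-43) = -97*(-43) = 4171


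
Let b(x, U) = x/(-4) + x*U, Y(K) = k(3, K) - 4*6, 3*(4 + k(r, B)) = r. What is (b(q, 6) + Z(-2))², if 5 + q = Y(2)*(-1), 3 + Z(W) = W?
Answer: 59049/4 ≈ 14762.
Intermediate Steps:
k(r, B) = -4 + r/3
Y(K) = -27 (Y(K) = (-4 + (⅓)*3) - 4*6 = (-4 + 1) - 24 = -3 - 24 = -27)
Z(W) = -3 + W
q = 22 (q = -5 - 27*(-1) = -5 + 27 = 22)
b(x, U) = -x/4 + U*x (b(x, U) = x*(-¼) + U*x = -x/4 + U*x)
(b(q, 6) + Z(-2))² = (22*(-¼ + 6) + (-3 - 2))² = (22*(23/4) - 5)² = (253/2 - 5)² = (243/2)² = 59049/4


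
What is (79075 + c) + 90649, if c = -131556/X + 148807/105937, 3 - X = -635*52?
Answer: 593746214391513/3498357551 ≈ 1.6972e+5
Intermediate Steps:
X = 33023 (X = 3 - (-635)*52 = 3 - 1*(-33020) = 3 + 33020 = 33023)
c = -9022594411/3498357551 (c = -131556/33023 + 148807/105937 = -9022594411/3498357551 ≈ -2.5791)
(79075 + c) + 90649 = (79075 - 9022594411/3498357551) + 90649 = 276623600750914/3498357551 + 90649 = 593746214391513/3498357551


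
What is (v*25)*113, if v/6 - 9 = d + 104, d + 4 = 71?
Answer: 3051000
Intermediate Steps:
d = 67 (d = -4 + 71 = 67)
v = 1080 (v = 54 + 6*(67 + 104) = 54 + 6*171 = 54 + 1026 = 1080)
(v*25)*113 = (1080*25)*113 = 27000*113 = 3051000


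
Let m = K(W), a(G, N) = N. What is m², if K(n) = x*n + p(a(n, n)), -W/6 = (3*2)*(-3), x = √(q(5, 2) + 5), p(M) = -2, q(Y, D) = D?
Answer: 81652 - 432*√7 ≈ 80509.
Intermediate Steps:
x = √7 (x = √(2 + 5) = √7 ≈ 2.6458)
W = 108 (W = -6*3*2*(-3) = -36*(-3) = -6*(-18) = 108)
K(n) = -2 + n*√7 (K(n) = √7*n - 2 = n*√7 - 2 = -2 + n*√7)
m = -2 + 108*√7 ≈ 283.74
m² = (-2 + 108*√7)²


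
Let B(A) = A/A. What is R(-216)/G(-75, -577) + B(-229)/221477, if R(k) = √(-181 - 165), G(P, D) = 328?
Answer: 1/221477 + I*√346/328 ≈ 4.5151e-6 + 0.056711*I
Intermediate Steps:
B(A) = 1
R(k) = I*√346 (R(k) = √(-346) = I*√346)
R(-216)/G(-75, -577) + B(-229)/221477 = (I*√346)/328 + 1/221477 = (I*√346)*(1/328) + 1*(1/221477) = I*√346/328 + 1/221477 = 1/221477 + I*√346/328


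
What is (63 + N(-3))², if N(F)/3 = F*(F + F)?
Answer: 13689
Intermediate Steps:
N(F) = 6*F² (N(F) = 3*(F*(F + F)) = 3*(F*(2*F)) = 3*(2*F²) = 6*F²)
(63 + N(-3))² = (63 + 6*(-3)²)² = (63 + 6*9)² = (63 + 54)² = 117² = 13689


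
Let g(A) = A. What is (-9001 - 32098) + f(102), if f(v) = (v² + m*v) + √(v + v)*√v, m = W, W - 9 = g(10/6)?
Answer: -29607 + 102*√2 ≈ -29463.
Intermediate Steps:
W = 32/3 (W = 9 + 10/6 = 9 + 10*(⅙) = 9 + 5/3 = 32/3 ≈ 10.667)
m = 32/3 ≈ 10.667
f(v) = v² + 32*v/3 + v*√2 (f(v) = (v² + 32*v/3) + √(v + v)*√v = (v² + 32*v/3) + √(2*v)*√v = (v² + 32*v/3) + (√2*√v)*√v = (v² + 32*v/3) + v*√2 = v² + 32*v/3 + v*√2)
(-9001 - 32098) + f(102) = (-9001 - 32098) + (⅓)*102*(32 + 3*102 + 3*√2) = -41099 + (⅓)*102*(32 + 306 + 3*√2) = -41099 + (⅓)*102*(338 + 3*√2) = -41099 + (11492 + 102*√2) = -29607 + 102*√2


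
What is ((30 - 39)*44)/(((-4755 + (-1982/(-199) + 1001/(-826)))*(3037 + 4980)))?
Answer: 1033208/99278511483 ≈ 1.0407e-5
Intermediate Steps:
((30 - 39)*44)/(((-4755 + (-1982/(-199) + 1001/(-826)))*(3037 + 4980))) = (-9*44)/(((-4755 + (-1982*(-1/199) + 1001*(-1/826)))*8017)) = -396*1/(8017*(-4755 + (1982/199 - 143/118))) = -396*1/(8017*(-4755 + 205419/23482)) = -396/((-111451491/23482*8017)) = -396/(-893506603347/23482) = -396*(-23482/893506603347) = 1033208/99278511483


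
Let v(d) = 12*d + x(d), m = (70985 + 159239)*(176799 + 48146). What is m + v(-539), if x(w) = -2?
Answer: 51787731210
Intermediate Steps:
m = 51787737680 (m = 230224*224945 = 51787737680)
v(d) = -2 + 12*d (v(d) = 12*d - 2 = -2 + 12*d)
m + v(-539) = 51787737680 + (-2 + 12*(-539)) = 51787737680 + (-2 - 6468) = 51787737680 - 6470 = 51787731210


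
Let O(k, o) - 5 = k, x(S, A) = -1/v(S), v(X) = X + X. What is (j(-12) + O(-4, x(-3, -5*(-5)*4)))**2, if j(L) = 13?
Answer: 196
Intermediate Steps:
v(X) = 2*X
x(S, A) = -1/(2*S)
O(k, o) = 5 + k
(j(-12) + O(-4, x(-3, -5*(-5)*4)))**2 = (13 + (5 - 4))**2 = (13 + 1)**2 = 14**2 = 196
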